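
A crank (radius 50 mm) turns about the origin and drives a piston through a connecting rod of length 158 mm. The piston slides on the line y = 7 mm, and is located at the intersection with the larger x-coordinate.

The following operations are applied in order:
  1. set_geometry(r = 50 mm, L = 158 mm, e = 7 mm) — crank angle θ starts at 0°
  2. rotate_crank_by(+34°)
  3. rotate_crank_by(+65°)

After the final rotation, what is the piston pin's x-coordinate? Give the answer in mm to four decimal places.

144.3872

set_geometry: r = 50 mm, L = 158 mm, e = 7 mm; θ ← 0°
rotate_crank_by(+34°): θ ← 0° +34° = 34°
rotate_crank_by(+65°): θ ← 34° +65° = 99°
crank pin P = (r cos θ, r sin θ) = (-7.821723, 49.384417)
h = r sin θ − e = 49.384417 − 7 = 42.384417
x = r cos θ + √(L² − h²) = -7.821723 + √(24964.0 − 1796.4388) = -7.821723 + 152.208939 = 144.387216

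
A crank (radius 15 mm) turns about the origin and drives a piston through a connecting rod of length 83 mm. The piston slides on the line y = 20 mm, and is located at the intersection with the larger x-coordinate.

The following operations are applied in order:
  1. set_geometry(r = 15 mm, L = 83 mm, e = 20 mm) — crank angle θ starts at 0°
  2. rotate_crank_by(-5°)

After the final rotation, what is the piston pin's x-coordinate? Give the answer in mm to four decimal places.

95.1614

set_geometry: r = 15 mm, L = 83 mm, e = 20 mm; θ ← 0°
rotate_crank_by(-5°): θ ← 0° -5° = -5°
crank pin P = (r cos θ, r sin θ) = (14.942920, -1.307336)
h = r sin θ − e = -1.307336 − 20 = -21.307336
x = r cos θ + √(L² − h²) = 14.942920 + √(6889.0 − 454.0026) = 14.942920 + 80.218436 = 95.161356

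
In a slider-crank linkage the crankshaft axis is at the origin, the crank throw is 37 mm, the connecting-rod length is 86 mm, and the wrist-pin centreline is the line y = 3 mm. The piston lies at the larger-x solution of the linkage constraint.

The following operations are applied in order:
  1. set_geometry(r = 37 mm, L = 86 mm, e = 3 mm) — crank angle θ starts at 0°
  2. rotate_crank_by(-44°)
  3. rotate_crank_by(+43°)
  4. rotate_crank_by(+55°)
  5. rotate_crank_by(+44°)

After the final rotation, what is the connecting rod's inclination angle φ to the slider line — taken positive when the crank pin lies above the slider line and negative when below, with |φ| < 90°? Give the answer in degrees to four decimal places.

set_geometry: r = 37 mm, L = 86 mm, e = 3 mm; θ ← 0°
rotate_crank_by(-44°): θ ← 0° -44° = -44°
rotate_crank_by(+43°): θ ← -44° +43° = -1°
rotate_crank_by(+55°): θ ← -1° +55° = 54°
rotate_crank_by(+44°): θ ← 54° +44° = 98°
crank pin P = (r cos θ, r sin θ) = (-5.149405, 36.639919)
h = r sin θ − e = 36.639919 − 3 = 33.639919
sin φ = h / L = 33.639919 / 86 = 0.39116184
φ = arcsin(0.39116184) = 23.026812°

23.0268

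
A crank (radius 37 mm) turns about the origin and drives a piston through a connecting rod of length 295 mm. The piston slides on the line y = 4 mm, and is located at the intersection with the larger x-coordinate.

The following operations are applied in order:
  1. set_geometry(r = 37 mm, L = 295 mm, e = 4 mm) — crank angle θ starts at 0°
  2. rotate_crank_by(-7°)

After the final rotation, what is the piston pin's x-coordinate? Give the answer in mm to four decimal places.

set_geometry: r = 37 mm, L = 295 mm, e = 4 mm; θ ← 0°
rotate_crank_by(-7°): θ ← 0° -7° = -7°
crank pin P = (r cos θ, r sin θ) = (36.724208, -4.509166)
h = r sin θ − e = -4.509166 − 4 = -8.509166
x = r cos θ + √(L² − h²) = 36.724208 + √(87025.0 − 72.4059) = 36.724208 + 294.877253 = 331.601460

331.6015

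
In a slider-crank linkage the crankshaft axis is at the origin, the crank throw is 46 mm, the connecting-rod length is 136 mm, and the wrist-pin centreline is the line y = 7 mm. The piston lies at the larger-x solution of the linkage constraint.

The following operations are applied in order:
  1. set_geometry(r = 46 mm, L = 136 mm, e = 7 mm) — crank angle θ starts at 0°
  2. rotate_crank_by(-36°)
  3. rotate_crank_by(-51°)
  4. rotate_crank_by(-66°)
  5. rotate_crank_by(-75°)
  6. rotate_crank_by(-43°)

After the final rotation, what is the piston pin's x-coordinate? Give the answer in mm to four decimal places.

set_geometry: r = 46 mm, L = 136 mm, e = 7 mm; θ ← 0°
rotate_crank_by(-36°): θ ← 0° -36° = -36°
rotate_crank_by(-51°): θ ← -36° -51° = -87°
rotate_crank_by(-66°): θ ← -87° -66° = -153°
rotate_crank_by(-75°): θ ← -153° -75° = -228°
rotate_crank_by(-43°): θ ← -228° -43° = -271°
crank pin P = (r cos θ, r sin θ) = (0.802811, 45.992994)
h = r sin θ − e = 45.992994 − 7 = 38.992994
x = r cos θ + √(L² − h²) = 0.802811 + √(18496.0 − 1520.4536) = 0.802811 + 130.290239 = 131.093050

131.0930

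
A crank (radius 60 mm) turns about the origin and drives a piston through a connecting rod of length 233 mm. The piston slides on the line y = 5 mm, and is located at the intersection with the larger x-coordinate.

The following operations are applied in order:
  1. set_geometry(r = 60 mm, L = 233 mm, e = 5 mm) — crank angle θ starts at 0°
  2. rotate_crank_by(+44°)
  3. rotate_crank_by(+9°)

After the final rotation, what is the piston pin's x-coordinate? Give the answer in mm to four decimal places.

265.1221

set_geometry: r = 60 mm, L = 233 mm, e = 5 mm; θ ← 0°
rotate_crank_by(+44°): θ ← 0° +44° = 44°
rotate_crank_by(+9°): θ ← 44° +9° = 53°
crank pin P = (r cos θ, r sin θ) = (36.108901, 47.918131)
h = r sin θ − e = 47.918131 − 5 = 42.918131
x = r cos θ + √(L² − h²) = 36.108901 + √(54289.0 − 1841.9659) = 36.108901 + 229.013174 = 265.122076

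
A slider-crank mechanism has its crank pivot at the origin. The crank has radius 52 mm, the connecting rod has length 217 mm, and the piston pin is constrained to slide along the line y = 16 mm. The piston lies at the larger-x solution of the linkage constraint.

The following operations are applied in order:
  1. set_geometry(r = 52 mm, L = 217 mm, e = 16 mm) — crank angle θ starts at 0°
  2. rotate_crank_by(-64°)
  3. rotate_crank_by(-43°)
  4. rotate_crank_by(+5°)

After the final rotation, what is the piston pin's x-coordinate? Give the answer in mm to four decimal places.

195.6305

set_geometry: r = 52 mm, L = 217 mm, e = 16 mm; θ ← 0°
rotate_crank_by(-64°): θ ← 0° -64° = -64°
rotate_crank_by(-43°): θ ← -64° -43° = -107°
rotate_crank_by(+5°): θ ← -107° +5° = -102°
crank pin P = (r cos θ, r sin θ) = (-10.811408, -50.863675)
h = r sin θ − e = -50.863675 − 16 = -66.863675
x = r cos θ + √(L² − h²) = -10.811408 + √(47089.0 − 4470.7511) = -10.811408 + 206.441878 = 195.630470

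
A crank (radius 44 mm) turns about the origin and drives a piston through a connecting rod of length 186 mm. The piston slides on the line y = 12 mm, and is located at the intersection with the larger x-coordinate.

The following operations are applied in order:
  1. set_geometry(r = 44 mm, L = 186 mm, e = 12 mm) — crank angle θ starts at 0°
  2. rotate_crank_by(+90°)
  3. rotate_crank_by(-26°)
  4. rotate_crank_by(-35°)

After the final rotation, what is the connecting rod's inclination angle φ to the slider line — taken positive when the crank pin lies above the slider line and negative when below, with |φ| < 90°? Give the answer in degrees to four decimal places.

set_geometry: r = 44 mm, L = 186 mm, e = 12 mm; θ ← 0°
rotate_crank_by(+90°): θ ← 0° +90° = 90°
rotate_crank_by(-26°): θ ← 90° -26° = 64°
rotate_crank_by(-35°): θ ← 64° -35° = 29°
crank pin P = (r cos θ, r sin θ) = (38.483267, 21.331623)
h = r sin θ − e = 21.331623 − 12 = 9.331623
sin φ = h / L = 9.331623 / 186 = 0.05017002
φ = arcsin(0.05017002) = 2.875738°

2.8757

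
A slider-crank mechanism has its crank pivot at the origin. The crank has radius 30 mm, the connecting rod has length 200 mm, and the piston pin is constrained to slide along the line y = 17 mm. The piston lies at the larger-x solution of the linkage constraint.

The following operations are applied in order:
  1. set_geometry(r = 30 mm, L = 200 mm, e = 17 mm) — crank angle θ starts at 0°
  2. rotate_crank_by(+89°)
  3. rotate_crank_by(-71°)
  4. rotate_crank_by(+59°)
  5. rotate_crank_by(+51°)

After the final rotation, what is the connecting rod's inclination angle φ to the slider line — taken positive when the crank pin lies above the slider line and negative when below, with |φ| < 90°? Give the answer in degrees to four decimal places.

1.9027

set_geometry: r = 30 mm, L = 200 mm, e = 17 mm; θ ← 0°
rotate_crank_by(+89°): θ ← 0° +89° = 89°
rotate_crank_by(-71°): θ ← 89° -71° = 18°
rotate_crank_by(+59°): θ ← 18° +59° = 77°
rotate_crank_by(+51°): θ ← 77° +51° = 128°
crank pin P = (r cos θ, r sin θ) = (-18.469844, 23.640323)
h = r sin θ − e = 23.640323 − 17 = 6.640323
sin φ = h / L = 6.640323 / 200 = 0.03320161
φ = arcsin(0.03320161) = 1.902662°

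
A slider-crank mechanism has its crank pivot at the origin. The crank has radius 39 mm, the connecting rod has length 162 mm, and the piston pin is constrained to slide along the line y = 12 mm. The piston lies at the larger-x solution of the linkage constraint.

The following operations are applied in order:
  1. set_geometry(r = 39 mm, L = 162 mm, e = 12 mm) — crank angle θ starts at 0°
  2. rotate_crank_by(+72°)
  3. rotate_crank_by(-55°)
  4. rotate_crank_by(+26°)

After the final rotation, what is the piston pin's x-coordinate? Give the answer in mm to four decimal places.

set_geometry: r = 39 mm, L = 162 mm, e = 12 mm; θ ← 0°
rotate_crank_by(+72°): θ ← 0° +72° = 72°
rotate_crank_by(-55°): θ ← 72° -55° = 17°
rotate_crank_by(+26°): θ ← 17° +26° = 43°
crank pin P = (r cos θ, r sin θ) = (28.522794, 26.597936)
h = r sin θ − e = 26.597936 − 12 = 14.597936
x = r cos θ + √(L² − h²) = 28.522794 + √(26244.0 − 213.0997) = 28.522794 + 161.340944 = 189.863739

189.8637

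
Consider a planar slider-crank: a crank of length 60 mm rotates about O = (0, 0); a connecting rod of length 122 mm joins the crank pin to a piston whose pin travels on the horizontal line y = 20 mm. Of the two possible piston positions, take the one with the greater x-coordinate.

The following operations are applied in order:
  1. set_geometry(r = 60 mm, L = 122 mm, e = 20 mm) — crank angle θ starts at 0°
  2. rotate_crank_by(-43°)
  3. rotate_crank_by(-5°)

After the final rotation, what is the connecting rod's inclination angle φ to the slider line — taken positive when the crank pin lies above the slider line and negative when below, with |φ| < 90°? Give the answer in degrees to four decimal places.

-31.9660

set_geometry: r = 60 mm, L = 122 mm, e = 20 mm; θ ← 0°
rotate_crank_by(-43°): θ ← 0° -43° = -43°
rotate_crank_by(-5°): θ ← -43° -5° = -48°
crank pin P = (r cos θ, r sin θ) = (40.147836, -44.588690)
h = r sin θ − e = -44.588690 − 20 = -64.588690
sin φ = h / L = -64.588690 / 122 = -0.52941549
φ = arcsin(-0.52941549) = -31.965970°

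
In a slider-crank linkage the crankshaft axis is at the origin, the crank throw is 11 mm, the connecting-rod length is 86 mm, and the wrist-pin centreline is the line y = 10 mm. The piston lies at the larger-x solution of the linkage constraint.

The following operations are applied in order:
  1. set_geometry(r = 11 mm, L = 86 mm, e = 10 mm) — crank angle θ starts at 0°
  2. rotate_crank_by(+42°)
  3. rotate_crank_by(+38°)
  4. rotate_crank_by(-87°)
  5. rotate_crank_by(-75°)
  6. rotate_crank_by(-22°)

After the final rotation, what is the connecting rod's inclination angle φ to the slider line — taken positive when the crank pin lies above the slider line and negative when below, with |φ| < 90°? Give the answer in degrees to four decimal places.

set_geometry: r = 11 mm, L = 86 mm, e = 10 mm; θ ← 0°
rotate_crank_by(+42°): θ ← 0° +42° = 42°
rotate_crank_by(+38°): θ ← 42° +38° = 80°
rotate_crank_by(-87°): θ ← 80° -87° = -7°
rotate_crank_by(-75°): θ ← -7° -75° = -82°
rotate_crank_by(-22°): θ ← -82° -22° = -104°
crank pin P = (r cos θ, r sin θ) = (-2.661141, -10.673253)
h = r sin θ − e = -10.673253 − 10 = -20.673253
sin φ = h / L = -20.673253 / 86 = -0.24038666
φ = arcsin(-0.24038666) = -13.909363°

-13.9094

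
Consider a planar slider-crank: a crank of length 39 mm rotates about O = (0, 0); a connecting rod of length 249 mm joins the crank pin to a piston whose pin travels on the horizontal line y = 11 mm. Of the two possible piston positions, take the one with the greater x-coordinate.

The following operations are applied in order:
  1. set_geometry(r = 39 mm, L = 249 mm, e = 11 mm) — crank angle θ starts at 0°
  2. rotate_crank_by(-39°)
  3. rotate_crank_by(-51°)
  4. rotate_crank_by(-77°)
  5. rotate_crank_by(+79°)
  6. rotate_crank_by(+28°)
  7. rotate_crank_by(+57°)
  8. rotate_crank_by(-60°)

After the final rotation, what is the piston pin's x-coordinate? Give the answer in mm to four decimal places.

262.4667

set_geometry: r = 39 mm, L = 249 mm, e = 11 mm; θ ← 0°
rotate_crank_by(-39°): θ ← 0° -39° = -39°
rotate_crank_by(-51°): θ ← -39° -51° = -90°
rotate_crank_by(-77°): θ ← -90° -77° = -167°
rotate_crank_by(+79°): θ ← -167° +79° = -88°
rotate_crank_by(+28°): θ ← -88° +28° = -60°
rotate_crank_by(+57°): θ ← -60° +57° = -3°
rotate_crank_by(-60°): θ ← -3° -60° = -63°
crank pin P = (r cos θ, r sin θ) = (17.705629, -34.749254)
h = r sin θ − e = -34.749254 − 11 = -45.749254
x = r cos θ + √(L² − h²) = 17.705629 + √(62001.0 − 2092.9943) = 17.705629 + 244.761120 = 262.466749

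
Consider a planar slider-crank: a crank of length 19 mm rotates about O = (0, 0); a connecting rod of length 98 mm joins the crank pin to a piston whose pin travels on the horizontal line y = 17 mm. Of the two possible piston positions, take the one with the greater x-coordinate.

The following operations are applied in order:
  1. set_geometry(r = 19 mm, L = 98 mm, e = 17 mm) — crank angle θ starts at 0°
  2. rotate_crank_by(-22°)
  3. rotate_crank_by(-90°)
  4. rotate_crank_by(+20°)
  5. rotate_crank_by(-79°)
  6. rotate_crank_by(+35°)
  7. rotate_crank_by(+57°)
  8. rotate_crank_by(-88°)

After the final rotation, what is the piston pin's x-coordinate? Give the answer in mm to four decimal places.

77.1500

set_geometry: r = 19 mm, L = 98 mm, e = 17 mm; θ ← 0°
rotate_crank_by(-22°): θ ← 0° -22° = -22°
rotate_crank_by(-90°): θ ← -22° -90° = -112°
rotate_crank_by(+20°): θ ← -112° +20° = -92°
rotate_crank_by(-79°): θ ← -92° -79° = -171°
rotate_crank_by(+35°): θ ← -171° +35° = -136°
rotate_crank_by(+57°): θ ← -136° +57° = -79°
rotate_crank_by(-88°): θ ← -79° -88° = -167°
crank pin P = (r cos θ, r sin θ) = (-18.513031, -4.274070)
h = r sin θ − e = -4.274070 − 17 = -21.274070
x = r cos θ + √(L² − h²) = -18.513031 + √(9604.0 − 452.5861) = -18.513031 + 95.663023 = 77.149992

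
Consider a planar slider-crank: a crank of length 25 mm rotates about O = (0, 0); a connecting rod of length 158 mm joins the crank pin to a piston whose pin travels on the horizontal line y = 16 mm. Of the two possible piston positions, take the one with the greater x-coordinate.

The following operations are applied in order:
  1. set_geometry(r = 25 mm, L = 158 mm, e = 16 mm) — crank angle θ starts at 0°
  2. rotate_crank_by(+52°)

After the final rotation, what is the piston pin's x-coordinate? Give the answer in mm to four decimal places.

set_geometry: r = 25 mm, L = 158 mm, e = 16 mm; θ ← 0°
rotate_crank_by(+52°): θ ← 0° +52° = 52°
crank pin P = (r cos θ, r sin θ) = (15.391537, 19.700269)
h = r sin θ − e = 19.700269 − 16 = 3.700269
x = r cos θ + √(L² − h²) = 15.391537 + √(24964.0 − 13.6920) = 15.391537 + 157.956665 = 173.348202

173.3482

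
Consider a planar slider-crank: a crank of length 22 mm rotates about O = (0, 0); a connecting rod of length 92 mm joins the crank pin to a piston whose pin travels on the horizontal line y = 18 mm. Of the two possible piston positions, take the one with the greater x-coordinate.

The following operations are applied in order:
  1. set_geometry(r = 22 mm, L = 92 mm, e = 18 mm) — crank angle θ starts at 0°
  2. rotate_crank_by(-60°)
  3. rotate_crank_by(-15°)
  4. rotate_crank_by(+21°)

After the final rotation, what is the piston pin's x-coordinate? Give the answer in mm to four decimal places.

97.6808

set_geometry: r = 22 mm, L = 92 mm, e = 18 mm; θ ← 0°
rotate_crank_by(-60°): θ ← 0° -60° = -60°
rotate_crank_by(-15°): θ ← -60° -15° = -75°
rotate_crank_by(+21°): θ ← -75° +21° = -54°
crank pin P = (r cos θ, r sin θ) = (12.931276, -17.798374)
h = r sin θ − e = -17.798374 − 18 = -35.798374
x = r cos θ + √(L² − h²) = 12.931276 + √(8464.0 − 1281.5236) = 12.931276 + 84.749492 = 97.680768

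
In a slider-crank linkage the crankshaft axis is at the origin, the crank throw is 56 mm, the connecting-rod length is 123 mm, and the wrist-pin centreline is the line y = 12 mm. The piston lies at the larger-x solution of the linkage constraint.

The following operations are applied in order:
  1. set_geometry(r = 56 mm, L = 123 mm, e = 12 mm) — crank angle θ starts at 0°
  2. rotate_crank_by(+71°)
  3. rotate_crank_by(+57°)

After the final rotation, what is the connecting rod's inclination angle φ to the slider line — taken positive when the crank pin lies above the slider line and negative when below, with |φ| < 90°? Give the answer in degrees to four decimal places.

set_geometry: r = 56 mm, L = 123 mm, e = 12 mm; θ ← 0°
rotate_crank_by(+71°): θ ← 0° +71° = 71°
rotate_crank_by(+57°): θ ← 71° +57° = 128°
crank pin P = (r cos θ, r sin θ) = (-34.477043, 44.128602)
h = r sin θ − e = 44.128602 − 12 = 32.128602
sin φ = h / L = 32.128602 / 123 = 0.26120815
φ = arcsin(0.26120815) = 15.141761°

15.1418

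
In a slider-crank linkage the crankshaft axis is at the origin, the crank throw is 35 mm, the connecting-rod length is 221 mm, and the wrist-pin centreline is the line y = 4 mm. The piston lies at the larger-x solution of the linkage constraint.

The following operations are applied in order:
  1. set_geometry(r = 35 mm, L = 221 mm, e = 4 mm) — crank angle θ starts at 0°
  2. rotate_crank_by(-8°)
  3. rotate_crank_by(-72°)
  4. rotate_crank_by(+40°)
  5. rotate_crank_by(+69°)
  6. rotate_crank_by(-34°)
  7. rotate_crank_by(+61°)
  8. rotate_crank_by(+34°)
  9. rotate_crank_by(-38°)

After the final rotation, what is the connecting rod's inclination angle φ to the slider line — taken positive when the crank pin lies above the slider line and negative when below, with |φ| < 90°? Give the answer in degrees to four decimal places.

set_geometry: r = 35 mm, L = 221 mm, e = 4 mm; θ ← 0°
rotate_crank_by(-8°): θ ← 0° -8° = -8°
rotate_crank_by(-72°): θ ← -8° -72° = -80°
rotate_crank_by(+40°): θ ← -80° +40° = -40°
rotate_crank_by(+69°): θ ← -40° +69° = 29°
rotate_crank_by(-34°): θ ← 29° -34° = -5°
rotate_crank_by(+61°): θ ← -5° +61° = 56°
rotate_crank_by(+34°): θ ← 56° +34° = 90°
rotate_crank_by(-38°): θ ← 90° -38° = 52°
crank pin P = (r cos θ, r sin θ) = (21.548152, 27.580376)
h = r sin θ − e = 27.580376 − 4 = 23.580376
sin φ = h / L = 23.580376 / 221 = 0.10669854
φ = arcsin(0.10669854) = 6.125035°

6.1250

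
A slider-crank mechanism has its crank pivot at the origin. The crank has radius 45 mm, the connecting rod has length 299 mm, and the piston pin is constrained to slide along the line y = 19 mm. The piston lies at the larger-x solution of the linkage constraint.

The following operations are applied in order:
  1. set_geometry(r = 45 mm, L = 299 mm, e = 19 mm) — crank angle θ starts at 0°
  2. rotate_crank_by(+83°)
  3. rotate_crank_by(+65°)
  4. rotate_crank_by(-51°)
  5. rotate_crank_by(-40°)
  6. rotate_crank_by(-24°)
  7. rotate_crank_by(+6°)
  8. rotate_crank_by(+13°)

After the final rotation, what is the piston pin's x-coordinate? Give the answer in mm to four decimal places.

set_geometry: r = 45 mm, L = 299 mm, e = 19 mm; θ ← 0°
rotate_crank_by(+83°): θ ← 0° +83° = 83°
rotate_crank_by(+65°): θ ← 83° +65° = 148°
rotate_crank_by(-51°): θ ← 148° -51° = 97°
rotate_crank_by(-40°): θ ← 97° -40° = 57°
rotate_crank_by(-24°): θ ← 57° -24° = 33°
rotate_crank_by(+6°): θ ← 33° +6° = 39°
rotate_crank_by(+13°): θ ← 39° +13° = 52°
crank pin P = (r cos θ, r sin θ) = (27.704766, 35.460484)
h = r sin θ − e = 35.460484 − 19 = 16.460484
x = r cos θ + √(L² − h²) = 27.704766 + √(89401.0 − 270.9475) = 27.704766 + 298.546567 = 326.251333

326.2513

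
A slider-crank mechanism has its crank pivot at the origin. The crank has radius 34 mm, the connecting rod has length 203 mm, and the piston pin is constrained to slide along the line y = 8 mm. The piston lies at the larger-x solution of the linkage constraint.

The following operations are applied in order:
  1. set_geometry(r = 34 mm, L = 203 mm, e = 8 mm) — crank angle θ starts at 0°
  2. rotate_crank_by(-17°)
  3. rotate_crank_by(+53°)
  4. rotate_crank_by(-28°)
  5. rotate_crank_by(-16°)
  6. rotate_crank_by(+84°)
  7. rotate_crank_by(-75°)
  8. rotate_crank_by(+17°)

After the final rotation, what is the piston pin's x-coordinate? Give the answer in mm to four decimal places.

set_geometry: r = 34 mm, L = 203 mm, e = 8 mm; θ ← 0°
rotate_crank_by(-17°): θ ← 0° -17° = -17°
rotate_crank_by(+53°): θ ← -17° +53° = 36°
rotate_crank_by(-28°): θ ← 36° -28° = 8°
rotate_crank_by(-16°): θ ← 8° -16° = -8°
rotate_crank_by(+84°): θ ← -8° +84° = 76°
rotate_crank_by(-75°): θ ← 76° -75° = 1°
rotate_crank_by(+17°): θ ← 1° +17° = 18°
crank pin P = (r cos θ, r sin θ) = (32.335922, 10.506578)
h = r sin θ − e = 10.506578 − 8 = 2.506578
x = r cos θ + √(L² − h²) = 32.335922 + √(41209.0 − 6.2829) = 32.335922 + 202.984524 = 235.320446

235.3204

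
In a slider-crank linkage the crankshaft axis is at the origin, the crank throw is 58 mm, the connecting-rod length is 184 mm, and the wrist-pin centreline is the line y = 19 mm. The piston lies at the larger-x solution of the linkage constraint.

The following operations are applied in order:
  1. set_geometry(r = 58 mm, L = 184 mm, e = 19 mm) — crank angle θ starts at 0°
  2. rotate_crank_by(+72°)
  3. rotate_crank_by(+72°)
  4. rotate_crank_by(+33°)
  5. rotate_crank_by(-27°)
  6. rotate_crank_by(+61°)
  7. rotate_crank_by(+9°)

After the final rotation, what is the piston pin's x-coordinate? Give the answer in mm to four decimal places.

130.7504

set_geometry: r = 58 mm, L = 184 mm, e = 19 mm; θ ← 0°
rotate_crank_by(+72°): θ ← 0° +72° = 72°
rotate_crank_by(+72°): θ ← 72° +72° = 144°
rotate_crank_by(+33°): θ ← 144° +33° = 177°
rotate_crank_by(-27°): θ ← 177° -27° = 150°
rotate_crank_by(+61°): θ ← 150° +61° = 211°
rotate_crank_by(+9°): θ ← 211° +9° = 220°
crank pin P = (r cos θ, r sin θ) = (-44.430578, -37.281681)
h = r sin θ − e = -37.281681 − 19 = -56.281681
x = r cos θ + √(L² − h²) = -44.430578 + √(33856.0 − 3167.6277) = -44.430578 + 175.180970 = 130.750393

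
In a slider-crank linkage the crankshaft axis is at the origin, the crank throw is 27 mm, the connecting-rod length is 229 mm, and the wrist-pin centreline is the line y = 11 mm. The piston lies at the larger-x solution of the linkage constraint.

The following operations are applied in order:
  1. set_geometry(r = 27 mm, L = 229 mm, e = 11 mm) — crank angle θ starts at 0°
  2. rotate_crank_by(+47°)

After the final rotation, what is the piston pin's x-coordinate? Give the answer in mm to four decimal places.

set_geometry: r = 27 mm, L = 229 mm, e = 11 mm; θ ← 0°
rotate_crank_by(+47°): θ ← 0° +47° = 47°
crank pin P = (r cos θ, r sin θ) = (18.413956, 19.746550)
h = r sin θ − e = 19.746550 − 11 = 8.746550
x = r cos θ + √(L² − h²) = 18.413956 + √(52441.0 − 76.5021) = 18.413956 + 228.832904 = 247.246860

247.2469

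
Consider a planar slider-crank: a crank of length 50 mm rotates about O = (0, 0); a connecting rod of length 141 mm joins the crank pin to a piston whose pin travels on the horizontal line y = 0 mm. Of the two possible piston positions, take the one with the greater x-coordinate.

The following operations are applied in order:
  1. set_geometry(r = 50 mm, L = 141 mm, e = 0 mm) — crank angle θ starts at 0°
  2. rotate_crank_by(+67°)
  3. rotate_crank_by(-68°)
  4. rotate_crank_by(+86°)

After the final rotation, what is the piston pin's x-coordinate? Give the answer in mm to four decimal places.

136.2668

set_geometry: r = 50 mm, L = 141 mm, e = 0 mm; θ ← 0°
rotate_crank_by(+67°): θ ← 0° +67° = 67°
rotate_crank_by(-68°): θ ← 67° -68° = -1°
rotate_crank_by(+86°): θ ← -1° +86° = 85°
crank pin P = (r cos θ, r sin θ) = (4.357787, 49.809735)
h = r sin θ − e = 49.809735 − 0 = 49.809735
x = r cos θ + √(L² − h²) = 4.357787 + √(19881.0 − 2481.0097) = 4.357787 + 131.909023 = 136.266810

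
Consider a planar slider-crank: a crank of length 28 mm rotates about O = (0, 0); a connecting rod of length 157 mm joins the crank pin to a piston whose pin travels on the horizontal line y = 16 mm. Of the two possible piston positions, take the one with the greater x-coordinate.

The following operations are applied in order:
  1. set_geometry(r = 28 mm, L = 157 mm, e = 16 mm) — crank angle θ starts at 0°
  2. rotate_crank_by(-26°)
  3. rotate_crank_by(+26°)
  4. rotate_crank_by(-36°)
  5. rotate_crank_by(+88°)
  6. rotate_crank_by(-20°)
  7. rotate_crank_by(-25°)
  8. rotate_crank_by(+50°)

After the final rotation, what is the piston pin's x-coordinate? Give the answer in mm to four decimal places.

set_geometry: r = 28 mm, L = 157 mm, e = 16 mm; θ ← 0°
rotate_crank_by(-26°): θ ← 0° -26° = -26°
rotate_crank_by(+26°): θ ← -26° +26° = 0°
rotate_crank_by(-36°): θ ← 0° -36° = -36°
rotate_crank_by(+88°): θ ← -36° +88° = 52°
rotate_crank_by(-20°): θ ← 52° -20° = 32°
rotate_crank_by(-25°): θ ← 32° -25° = 7°
rotate_crank_by(+50°): θ ← 7° +50° = 57°
crank pin P = (r cos θ, r sin θ) = (15.249893, 23.482776)
h = r sin θ − e = 23.482776 − 16 = 7.482776
x = r cos θ + √(L² − h²) = 15.249893 + √(24649.0 − 55.9919) = 15.249893 + 156.821580 = 172.071473

172.0715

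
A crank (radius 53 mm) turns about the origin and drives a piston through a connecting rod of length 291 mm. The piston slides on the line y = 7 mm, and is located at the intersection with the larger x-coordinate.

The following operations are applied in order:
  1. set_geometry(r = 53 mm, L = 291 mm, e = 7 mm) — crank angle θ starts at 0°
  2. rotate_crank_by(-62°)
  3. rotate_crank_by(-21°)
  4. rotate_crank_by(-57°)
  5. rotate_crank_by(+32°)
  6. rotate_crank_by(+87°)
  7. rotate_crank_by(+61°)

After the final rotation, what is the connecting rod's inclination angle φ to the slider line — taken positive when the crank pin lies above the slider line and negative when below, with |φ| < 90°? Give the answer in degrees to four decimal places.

5.3372

set_geometry: r = 53 mm, L = 291 mm, e = 7 mm; θ ← 0°
rotate_crank_by(-62°): θ ← 0° -62° = -62°
rotate_crank_by(-21°): θ ← -62° -21° = -83°
rotate_crank_by(-57°): θ ← -83° -57° = -140°
rotate_crank_by(+32°): θ ← -140° +32° = -108°
rotate_crank_by(+87°): θ ← -108° +87° = -21°
rotate_crank_by(+61°): θ ← -21° +61° = 40°
crank pin P = (r cos θ, r sin θ) = (40.600355, 34.067743)
h = r sin θ − e = 34.067743 − 7 = 27.067743
sin φ = h / L = 27.067743 / 291 = 0.09301630
φ = arcsin(0.09301630) = 5.337157°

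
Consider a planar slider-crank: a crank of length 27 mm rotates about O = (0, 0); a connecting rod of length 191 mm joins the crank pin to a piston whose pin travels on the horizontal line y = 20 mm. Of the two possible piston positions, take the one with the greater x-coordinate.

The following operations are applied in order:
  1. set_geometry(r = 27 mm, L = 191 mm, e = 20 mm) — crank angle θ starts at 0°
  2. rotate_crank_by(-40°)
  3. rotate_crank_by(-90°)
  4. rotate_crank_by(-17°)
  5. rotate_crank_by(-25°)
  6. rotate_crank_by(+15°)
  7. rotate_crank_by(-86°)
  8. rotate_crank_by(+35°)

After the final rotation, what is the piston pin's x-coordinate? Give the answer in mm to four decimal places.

167.0199

set_geometry: r = 27 mm, L = 191 mm, e = 20 mm; θ ← 0°
rotate_crank_by(-40°): θ ← 0° -40° = -40°
rotate_crank_by(-90°): θ ← -40° -90° = -130°
rotate_crank_by(-17°): θ ← -130° -17° = -147°
rotate_crank_by(-25°): θ ← -147° -25° = -172°
rotate_crank_by(+15°): θ ← -172° +15° = -157°
rotate_crank_by(-86°): θ ← -157° -86° = -243°
rotate_crank_by(+35°): θ ← -243° +35° = -208°
crank pin P = (r cos θ, r sin θ) = (-23.839585, 12.675732)
h = r sin θ − e = 12.675732 − 20 = -7.324268
x = r cos θ + √(L² − h²) = -23.839585 + √(36481.0 − 53.6449) = -23.839585 + 190.859517 = 167.019932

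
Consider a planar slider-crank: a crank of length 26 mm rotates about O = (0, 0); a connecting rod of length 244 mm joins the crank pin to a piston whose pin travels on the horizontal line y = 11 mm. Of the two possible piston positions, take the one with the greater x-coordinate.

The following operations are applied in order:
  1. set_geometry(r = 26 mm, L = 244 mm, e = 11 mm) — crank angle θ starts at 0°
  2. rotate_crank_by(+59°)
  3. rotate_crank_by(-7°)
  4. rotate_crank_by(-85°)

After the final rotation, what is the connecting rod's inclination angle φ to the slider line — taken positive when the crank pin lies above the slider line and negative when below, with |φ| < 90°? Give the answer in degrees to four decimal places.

-5.9187

set_geometry: r = 26 mm, L = 244 mm, e = 11 mm; θ ← 0°
rotate_crank_by(+59°): θ ← 0° +59° = 59°
rotate_crank_by(-7°): θ ← 59° -7° = 52°
rotate_crank_by(-85°): θ ← 52° -85° = -33°
crank pin P = (r cos θ, r sin θ) = (21.805435, -14.160615)
h = r sin θ − e = -14.160615 − 11 = -25.160615
sin φ = h / L = -25.160615 / 244 = -0.10311727
φ = arcsin(-0.10311727) = -5.918705°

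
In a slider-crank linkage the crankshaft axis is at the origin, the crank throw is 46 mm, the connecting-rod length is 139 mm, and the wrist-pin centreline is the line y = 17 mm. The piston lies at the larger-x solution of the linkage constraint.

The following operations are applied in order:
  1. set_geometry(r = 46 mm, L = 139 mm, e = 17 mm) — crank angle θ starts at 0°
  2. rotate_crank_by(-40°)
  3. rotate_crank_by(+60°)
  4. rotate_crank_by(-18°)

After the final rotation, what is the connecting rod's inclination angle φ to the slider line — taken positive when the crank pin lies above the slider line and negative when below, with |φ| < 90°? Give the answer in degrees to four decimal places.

-6.3587

set_geometry: r = 46 mm, L = 139 mm, e = 17 mm; θ ← 0°
rotate_crank_by(-40°): θ ← 0° -40° = -40°
rotate_crank_by(+60°): θ ← -40° +60° = 20°
rotate_crank_by(-18°): θ ← 20° -18° = 2°
crank pin P = (r cos θ, r sin θ) = (45.971978, 1.605377)
h = r sin θ − e = 1.605377 − 17 = -15.394623
sin φ = h / L = -15.394623 / 139 = -0.11075268
φ = arcsin(-0.11075268) = -6.358706°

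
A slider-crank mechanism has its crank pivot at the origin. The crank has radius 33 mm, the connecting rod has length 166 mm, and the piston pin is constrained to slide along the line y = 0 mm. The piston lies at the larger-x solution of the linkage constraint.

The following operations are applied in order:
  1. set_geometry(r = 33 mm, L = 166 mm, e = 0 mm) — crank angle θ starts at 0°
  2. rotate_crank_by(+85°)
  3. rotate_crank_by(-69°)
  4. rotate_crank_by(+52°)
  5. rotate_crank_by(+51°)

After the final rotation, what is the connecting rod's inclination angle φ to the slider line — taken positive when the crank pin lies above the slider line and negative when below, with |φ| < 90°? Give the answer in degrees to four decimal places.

10.0129

set_geometry: r = 33 mm, L = 166 mm, e = 0 mm; θ ← 0°
rotate_crank_by(+85°): θ ← 0° +85° = 85°
rotate_crank_by(-69°): θ ← 85° -69° = 16°
rotate_crank_by(+52°): θ ← 16° +52° = 68°
rotate_crank_by(+51°): θ ← 68° +51° = 119°
crank pin P = (r cos θ, r sin θ) = (-15.998717, 28.862450)
h = r sin θ − e = 28.862450 − 0 = 28.862450
sin φ = h / L = 28.862450 / 166 = 0.17387018
φ = arcsin(0.17387018) = 10.012916°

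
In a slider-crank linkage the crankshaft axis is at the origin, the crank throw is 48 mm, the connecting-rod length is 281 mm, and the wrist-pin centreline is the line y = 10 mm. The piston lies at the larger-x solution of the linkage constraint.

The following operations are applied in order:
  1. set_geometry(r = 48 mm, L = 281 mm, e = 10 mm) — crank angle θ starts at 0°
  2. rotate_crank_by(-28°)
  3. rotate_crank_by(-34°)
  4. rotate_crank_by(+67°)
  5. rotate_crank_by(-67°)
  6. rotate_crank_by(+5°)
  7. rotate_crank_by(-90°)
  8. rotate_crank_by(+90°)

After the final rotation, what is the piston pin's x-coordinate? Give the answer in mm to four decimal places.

302.6120

set_geometry: r = 48 mm, L = 281 mm, e = 10 mm; θ ← 0°
rotate_crank_by(-28°): θ ← 0° -28° = -28°
rotate_crank_by(-34°): θ ← -28° -34° = -62°
rotate_crank_by(+67°): θ ← -62° +67° = 5°
rotate_crank_by(-67°): θ ← 5° -67° = -62°
rotate_crank_by(+5°): θ ← -62° +5° = -57°
rotate_crank_by(-90°): θ ← -57° -90° = -147°
rotate_crank_by(+90°): θ ← -147° +90° = -57°
crank pin P = (r cos θ, r sin θ) = (26.142674, -40.256187)
h = r sin θ − e = -40.256187 − 10 = -50.256187
x = r cos θ + √(L² − h²) = 26.142674 + √(78961.0 − 2525.6844) = 26.142674 + 276.469376 = 302.612049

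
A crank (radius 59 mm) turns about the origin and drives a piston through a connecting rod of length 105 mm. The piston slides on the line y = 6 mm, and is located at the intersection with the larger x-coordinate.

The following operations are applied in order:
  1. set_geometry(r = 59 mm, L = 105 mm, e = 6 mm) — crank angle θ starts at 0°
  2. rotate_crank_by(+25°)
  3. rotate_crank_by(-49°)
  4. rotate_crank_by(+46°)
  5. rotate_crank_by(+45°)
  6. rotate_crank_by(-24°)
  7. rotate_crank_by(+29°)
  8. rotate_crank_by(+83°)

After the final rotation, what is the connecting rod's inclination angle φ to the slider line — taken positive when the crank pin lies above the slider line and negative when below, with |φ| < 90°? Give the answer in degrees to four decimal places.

10.3889

set_geometry: r = 59 mm, L = 105 mm, e = 6 mm; θ ← 0°
rotate_crank_by(+25°): θ ← 0° +25° = 25°
rotate_crank_by(-49°): θ ← 25° -49° = -24°
rotate_crank_by(+46°): θ ← -24° +46° = 22°
rotate_crank_by(+45°): θ ← 22° +45° = 67°
rotate_crank_by(-24°): θ ← 67° -24° = 43°
rotate_crank_by(+29°): θ ← 43° +29° = 72°
rotate_crank_by(+83°): θ ← 72° +83° = 155°
crank pin P = (r cos θ, r sin θ) = (-53.472159, 24.934477)
h = r sin θ − e = 24.934477 − 6 = 18.934477
sin φ = h / L = 18.934477 / 105 = 0.18032836
φ = arcsin(0.18032836) = 10.388886°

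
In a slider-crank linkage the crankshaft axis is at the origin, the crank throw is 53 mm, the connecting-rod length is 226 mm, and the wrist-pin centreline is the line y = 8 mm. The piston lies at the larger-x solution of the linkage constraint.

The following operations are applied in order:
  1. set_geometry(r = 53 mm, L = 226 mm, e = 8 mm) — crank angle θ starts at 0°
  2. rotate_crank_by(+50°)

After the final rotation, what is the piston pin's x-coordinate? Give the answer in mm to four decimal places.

257.7041

set_geometry: r = 53 mm, L = 226 mm, e = 8 mm; θ ← 0°
rotate_crank_by(+50°): θ ← 0° +50° = 50°
crank pin P = (r cos θ, r sin θ) = (34.067743, 40.600355)
h = r sin θ − e = 40.600355 − 8 = 32.600355
x = r cos θ + √(L² − h²) = 34.067743 + √(51076.0 − 1062.7832) = 34.067743 + 223.636350 = 257.704093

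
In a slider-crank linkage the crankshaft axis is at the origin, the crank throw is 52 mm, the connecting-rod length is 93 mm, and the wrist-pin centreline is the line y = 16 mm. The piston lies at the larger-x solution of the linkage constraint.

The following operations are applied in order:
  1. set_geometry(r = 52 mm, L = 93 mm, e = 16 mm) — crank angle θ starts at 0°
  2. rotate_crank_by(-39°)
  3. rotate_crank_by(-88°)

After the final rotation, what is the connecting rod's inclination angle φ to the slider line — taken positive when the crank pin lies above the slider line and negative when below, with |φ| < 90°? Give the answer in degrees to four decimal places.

set_geometry: r = 52 mm, L = 93 mm, e = 16 mm; θ ← 0°
rotate_crank_by(-39°): θ ← 0° -39° = -39°
rotate_crank_by(-88°): θ ← -39° -88° = -127°
crank pin P = (r cos θ, r sin θ) = (-31.294381, -41.529047)
h = r sin θ − e = -41.529047 − 16 = -57.529047
sin φ = h / L = -57.529047 / 93 = -0.61859190
φ = arcsin(-0.61859190) = -38.213380°

-38.2134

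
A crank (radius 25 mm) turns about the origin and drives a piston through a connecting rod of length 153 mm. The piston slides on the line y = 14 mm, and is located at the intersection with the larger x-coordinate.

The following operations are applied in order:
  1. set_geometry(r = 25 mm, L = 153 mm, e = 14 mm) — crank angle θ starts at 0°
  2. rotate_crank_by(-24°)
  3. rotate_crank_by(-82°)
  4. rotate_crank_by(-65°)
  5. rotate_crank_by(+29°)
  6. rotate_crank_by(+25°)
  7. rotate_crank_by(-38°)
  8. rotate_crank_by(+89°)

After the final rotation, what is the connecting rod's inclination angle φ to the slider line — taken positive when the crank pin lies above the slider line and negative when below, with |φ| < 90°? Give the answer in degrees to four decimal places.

-13.9323

set_geometry: r = 25 mm, L = 153 mm, e = 14 mm; θ ← 0°
rotate_crank_by(-24°): θ ← 0° -24° = -24°
rotate_crank_by(-82°): θ ← -24° -82° = -106°
rotate_crank_by(-65°): θ ← -106° -65° = -171°
rotate_crank_by(+29°): θ ← -171° +29° = -142°
rotate_crank_by(+25°): θ ← -142° +25° = -117°
rotate_crank_by(-38°): θ ← -117° -38° = -155°
rotate_crank_by(+89°): θ ← -155° +89° = -66°
crank pin P = (r cos θ, r sin θ) = (10.168416, -22.838636)
h = r sin θ − e = -22.838636 − 14 = -36.838636
sin φ = h / L = -36.838636 / 153 = -0.24077540
φ = arcsin(-0.24077540) = -13.932310°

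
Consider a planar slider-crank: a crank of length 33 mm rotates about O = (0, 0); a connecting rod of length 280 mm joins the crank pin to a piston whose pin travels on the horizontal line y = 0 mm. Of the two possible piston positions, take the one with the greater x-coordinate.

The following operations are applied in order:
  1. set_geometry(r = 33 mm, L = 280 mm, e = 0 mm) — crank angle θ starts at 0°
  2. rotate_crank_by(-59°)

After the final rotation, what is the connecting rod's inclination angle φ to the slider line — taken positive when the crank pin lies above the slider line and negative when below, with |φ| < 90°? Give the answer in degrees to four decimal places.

set_geometry: r = 33 mm, L = 280 mm, e = 0 mm; θ ← 0°
rotate_crank_by(-59°): θ ← 0° -59° = -59°
crank pin P = (r cos θ, r sin θ) = (16.996256, -28.286521)
h = r sin θ − e = -28.286521 − 0 = -28.286521
sin φ = h / L = -28.286521 / 280 = -0.10102329
φ = arcsin(-0.10102329) = -5.798099°

-5.7981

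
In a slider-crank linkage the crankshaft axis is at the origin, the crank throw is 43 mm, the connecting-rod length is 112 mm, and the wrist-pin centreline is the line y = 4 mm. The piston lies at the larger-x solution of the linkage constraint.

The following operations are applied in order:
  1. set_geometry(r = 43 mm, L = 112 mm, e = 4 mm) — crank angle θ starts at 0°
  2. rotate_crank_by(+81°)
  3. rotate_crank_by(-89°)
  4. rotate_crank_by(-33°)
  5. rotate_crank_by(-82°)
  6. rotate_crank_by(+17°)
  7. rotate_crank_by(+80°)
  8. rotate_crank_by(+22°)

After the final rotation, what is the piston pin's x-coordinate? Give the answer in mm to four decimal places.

154.6763

set_geometry: r = 43 mm, L = 112 mm, e = 4 mm; θ ← 0°
rotate_crank_by(+81°): θ ← 0° +81° = 81°
rotate_crank_by(-89°): θ ← 81° -89° = -8°
rotate_crank_by(-33°): θ ← -8° -33° = -41°
rotate_crank_by(-82°): θ ← -41° -82° = -123°
rotate_crank_by(+17°): θ ← -123° +17° = -106°
rotate_crank_by(+80°): θ ← -106° +80° = -26°
rotate_crank_by(+22°): θ ← -26° +22° = -4°
crank pin P = (r cos θ, r sin θ) = (42.895254, -2.999528)
h = r sin θ − e = -2.999528 − 4 = -6.999528
x = r cos θ + √(L² − h²) = 42.895254 + √(12544.0 − 48.9934) = 42.895254 + 111.781065 = 154.676320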